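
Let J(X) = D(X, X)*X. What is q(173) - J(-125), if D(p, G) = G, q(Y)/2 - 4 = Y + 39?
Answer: -15193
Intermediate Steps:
q(Y) = 86 + 2*Y (q(Y) = 8 + 2*(Y + 39) = 8 + 2*(39 + Y) = 8 + (78 + 2*Y) = 86 + 2*Y)
J(X) = X² (J(X) = X*X = X²)
q(173) - J(-125) = (86 + 2*173) - 1*(-125)² = (86 + 346) - 1*15625 = 432 - 15625 = -15193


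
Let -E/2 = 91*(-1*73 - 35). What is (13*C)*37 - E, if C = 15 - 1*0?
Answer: -12441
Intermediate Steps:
C = 15 (C = 15 + 0 = 15)
E = 19656 (E = -182*(-1*73 - 35) = -182*(-73 - 35) = -182*(-108) = -2*(-9828) = 19656)
(13*C)*37 - E = (13*15)*37 - 1*19656 = 195*37 - 19656 = 7215 - 19656 = -12441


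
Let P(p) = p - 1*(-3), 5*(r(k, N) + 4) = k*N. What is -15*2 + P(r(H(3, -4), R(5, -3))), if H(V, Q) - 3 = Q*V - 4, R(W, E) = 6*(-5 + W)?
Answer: -31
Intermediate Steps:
R(W, E) = -30 + 6*W
H(V, Q) = -1 + Q*V (H(V, Q) = 3 + (Q*V - 4) = 3 + (-4 + Q*V) = -1 + Q*V)
r(k, N) = -4 + N*k/5 (r(k, N) = -4 + (k*N)/5 = -4 + (N*k)/5 = -4 + N*k/5)
P(p) = 3 + p (P(p) = p + 3 = 3 + p)
-15*2 + P(r(H(3, -4), R(5, -3))) = -15*2 + (3 + (-4 + (-30 + 6*5)*(-1 - 4*3)/5)) = -30 + (3 + (-4 + (-30 + 30)*(-1 - 12)/5)) = -30 + (3 + (-4 + (⅕)*0*(-13))) = -30 + (3 + (-4 + 0)) = -30 + (3 - 4) = -30 - 1 = -31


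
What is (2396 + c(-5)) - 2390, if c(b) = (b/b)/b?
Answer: 29/5 ≈ 5.8000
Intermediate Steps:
c(b) = 1/b
(2396 + c(-5)) - 2390 = (2396 + 1/(-5)) - 2390 = (2396 - 1/5) - 2390 = 11979/5 - 2390 = 29/5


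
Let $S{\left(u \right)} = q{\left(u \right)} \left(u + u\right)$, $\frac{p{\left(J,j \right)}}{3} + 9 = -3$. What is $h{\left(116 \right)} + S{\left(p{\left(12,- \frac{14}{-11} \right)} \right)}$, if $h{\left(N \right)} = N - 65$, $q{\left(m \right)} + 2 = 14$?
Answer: $-813$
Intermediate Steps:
$p{\left(J,j \right)} = -36$ ($p{\left(J,j \right)} = -27 + 3 \left(-3\right) = -27 - 9 = -36$)
$q{\left(m \right)} = 12$ ($q{\left(m \right)} = -2 + 14 = 12$)
$S{\left(u \right)} = 24 u$ ($S{\left(u \right)} = 12 \left(u + u\right) = 12 \cdot 2 u = 24 u$)
$h{\left(N \right)} = -65 + N$
$h{\left(116 \right)} + S{\left(p{\left(12,- \frac{14}{-11} \right)} \right)} = \left(-65 + 116\right) + 24 \left(-36\right) = 51 - 864 = -813$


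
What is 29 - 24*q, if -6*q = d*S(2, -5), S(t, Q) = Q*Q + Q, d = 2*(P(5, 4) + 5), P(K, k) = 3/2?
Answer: 1069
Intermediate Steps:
P(K, k) = 3/2 (P(K, k) = 3*(½) = 3/2)
d = 13 (d = 2*(3/2 + 5) = 2*(13/2) = 13)
S(t, Q) = Q + Q² (S(t, Q) = Q² + Q = Q + Q²)
q = -130/3 (q = -13*(-5*(1 - 5))/6 = -13*(-5*(-4))/6 = -13*20/6 = -⅙*260 = -130/3 ≈ -43.333)
29 - 24*q = 29 - 24*(-130/3) = 29 + 1040 = 1069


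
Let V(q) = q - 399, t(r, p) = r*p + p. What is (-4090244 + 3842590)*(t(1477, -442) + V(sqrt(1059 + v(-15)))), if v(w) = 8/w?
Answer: 161885228450 - 247654*sqrt(238155)/15 ≈ 1.6188e+11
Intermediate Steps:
t(r, p) = p + p*r (t(r, p) = p*r + p = p + p*r)
V(q) = -399 + q
(-4090244 + 3842590)*(t(1477, -442) + V(sqrt(1059 + v(-15)))) = (-4090244 + 3842590)*(-442*(1 + 1477) + (-399 + sqrt(1059 + 8/(-15)))) = -247654*(-442*1478 + (-399 + sqrt(1059 + 8*(-1/15)))) = -247654*(-653276 + (-399 + sqrt(1059 - 8/15))) = -247654*(-653276 + (-399 + sqrt(15877/15))) = -247654*(-653276 + (-399 + sqrt(238155)/15)) = -247654*(-653675 + sqrt(238155)/15) = 161885228450 - 247654*sqrt(238155)/15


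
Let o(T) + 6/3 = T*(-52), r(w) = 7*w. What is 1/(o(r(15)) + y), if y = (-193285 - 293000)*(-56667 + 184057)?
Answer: -1/61947851612 ≈ -1.6143e-11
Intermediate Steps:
y = -61947846150 (y = -486285*127390 = -61947846150)
o(T) = -2 - 52*T (o(T) = -2 + T*(-52) = -2 - 52*T)
1/(o(r(15)) + y) = 1/((-2 - 364*15) - 61947846150) = 1/((-2 - 52*105) - 61947846150) = 1/((-2 - 5460) - 61947846150) = 1/(-5462 - 61947846150) = 1/(-61947851612) = -1/61947851612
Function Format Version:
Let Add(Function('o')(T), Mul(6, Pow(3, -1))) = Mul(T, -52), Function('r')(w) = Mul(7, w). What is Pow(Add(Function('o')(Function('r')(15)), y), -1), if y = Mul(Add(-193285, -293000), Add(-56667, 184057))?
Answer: Rational(-1, 61947851612) ≈ -1.6143e-11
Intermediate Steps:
y = -61947846150 (y = Mul(-486285, 127390) = -61947846150)
Function('o')(T) = Add(-2, Mul(-52, T)) (Function('o')(T) = Add(-2, Mul(T, -52)) = Add(-2, Mul(-52, T)))
Pow(Add(Function('o')(Function('r')(15)), y), -1) = Pow(Add(Add(-2, Mul(-52, Mul(7, 15))), -61947846150), -1) = Pow(Add(Add(-2, Mul(-52, 105)), -61947846150), -1) = Pow(Add(Add(-2, -5460), -61947846150), -1) = Pow(Add(-5462, -61947846150), -1) = Pow(-61947851612, -1) = Rational(-1, 61947851612)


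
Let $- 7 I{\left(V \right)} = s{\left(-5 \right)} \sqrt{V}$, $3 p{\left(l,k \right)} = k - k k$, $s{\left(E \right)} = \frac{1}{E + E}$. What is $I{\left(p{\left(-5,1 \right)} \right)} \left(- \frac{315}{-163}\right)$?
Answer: $0$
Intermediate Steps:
$s{\left(E \right)} = \frac{1}{2 E}$
$p{\left(l,k \right)} = - \frac{k^{2}}{3} + \frac{k}{3}$ ($p{\left(l,k \right)} = \frac{k - k k}{3} = \frac{k - k^{2}}{3} = - \frac{k^{2}}{3} + \frac{k}{3}$)
$I{\left(V \right)} = \frac{\sqrt{V}}{70}$ ($I{\left(V \right)} = - \frac{\frac{1}{2 \left(-5\right)} \sqrt{V}}{7} = - \frac{\frac{1}{2} \left(- \frac{1}{5}\right) \sqrt{V}}{7} = - \frac{\left(- \frac{1}{10}\right) \sqrt{V}}{7} = \frac{\sqrt{V}}{70}$)
$I{\left(p{\left(-5,1 \right)} \right)} \left(- \frac{315}{-163}\right) = \frac{\sqrt{\frac{1}{3} \cdot 1 \left(1 - 1\right)}}{70} \left(- \frac{315}{-163}\right) = \frac{\sqrt{\frac{1}{3} \cdot 1 \left(1 - 1\right)}}{70} \left(\left(-315\right) \left(- \frac{1}{163}\right)\right) = \frac{\sqrt{\frac{1}{3} \cdot 1 \cdot 0}}{70} \cdot \frac{315}{163} = \frac{\sqrt{0}}{70} \cdot \frac{315}{163} = \frac{1}{70} \cdot 0 \cdot \frac{315}{163} = 0 \cdot \frac{315}{163} = 0$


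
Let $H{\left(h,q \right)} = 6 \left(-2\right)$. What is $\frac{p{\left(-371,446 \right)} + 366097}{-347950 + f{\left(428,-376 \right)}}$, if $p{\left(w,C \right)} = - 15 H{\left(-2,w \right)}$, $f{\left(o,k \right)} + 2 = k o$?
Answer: $- \frac{366277}{508880} \approx -0.71977$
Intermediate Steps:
$H{\left(h,q \right)} = -12$
$f{\left(o,k \right)} = -2 + k o$
$p{\left(w,C \right)} = 180$ ($p{\left(w,C \right)} = \left(-15\right) \left(-12\right) = 180$)
$\frac{p{\left(-371,446 \right)} + 366097}{-347950 + f{\left(428,-376 \right)}} = \frac{180 + 366097}{-347950 - 160930} = \frac{366277}{-347950 - 160930} = \frac{366277}{-508880} = 366277 \left(- \frac{1}{508880}\right) = - \frac{366277}{508880}$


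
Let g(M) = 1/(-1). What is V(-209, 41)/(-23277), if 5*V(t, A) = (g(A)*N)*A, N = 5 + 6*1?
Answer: 451/116385 ≈ 0.0038751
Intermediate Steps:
g(M) = -1
N = 11 (N = 5 + 6 = 11)
V(t, A) = -11*A/5 (V(t, A) = ((-1*11)*A)/5 = (-11*A)/5 = -11*A/5)
V(-209, 41)/(-23277) = -11/5*41/(-23277) = -451/5*(-1/23277) = 451/116385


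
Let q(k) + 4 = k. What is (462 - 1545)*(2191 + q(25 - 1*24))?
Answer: -2369604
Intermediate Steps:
q(k) = -4 + k
(462 - 1545)*(2191 + q(25 - 1*24)) = (462 - 1545)*(2191 + (-4 + (25 - 1*24))) = -1083*(2191 + (-4 + (25 - 24))) = -1083*(2191 + (-4 + 1)) = -1083*(2191 - 3) = -1083*2188 = -2369604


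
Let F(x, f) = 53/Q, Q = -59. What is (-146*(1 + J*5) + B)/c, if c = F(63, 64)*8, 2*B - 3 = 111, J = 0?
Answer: 5251/424 ≈ 12.384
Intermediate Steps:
B = 57 (B = 3/2 + (½)*111 = 3/2 + 111/2 = 57)
F(x, f) = -53/59 (F(x, f) = 53/(-59) = 53*(-1/59) = -53/59)
c = -424/59 (c = -53/59*8 = -424/59 ≈ -7.1864)
(-146*(1 + J*5) + B)/c = (-146*(1 + 0*5) + 57)/(-424/59) = (-146*(1 + 0) + 57)*(-59/424) = (-146*1 + 57)*(-59/424) = (-146 + 57)*(-59/424) = -89*(-59/424) = 5251/424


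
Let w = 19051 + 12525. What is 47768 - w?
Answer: 16192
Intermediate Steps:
w = 31576
47768 - w = 47768 - 1*31576 = 47768 - 31576 = 16192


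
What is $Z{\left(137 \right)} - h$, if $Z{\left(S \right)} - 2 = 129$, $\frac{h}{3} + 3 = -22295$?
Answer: $67025$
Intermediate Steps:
$h = -66894$ ($h = -9 + 3 \left(-22295\right) = -9 - 66885 = -66894$)
$Z{\left(S \right)} = 131$ ($Z{\left(S \right)} = 2 + 129 = 131$)
$Z{\left(137 \right)} - h = 131 - -66894 = 131 + 66894 = 67025$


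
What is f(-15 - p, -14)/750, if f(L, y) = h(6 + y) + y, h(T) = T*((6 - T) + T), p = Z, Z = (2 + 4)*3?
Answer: -31/375 ≈ -0.082667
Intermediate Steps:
Z = 18 (Z = 6*3 = 18)
p = 18
h(T) = 6*T (h(T) = T*6 = 6*T)
f(L, y) = 36 + 7*y (f(L, y) = 6*(6 + y) + y = (36 + 6*y) + y = 36 + 7*y)
f(-15 - p, -14)/750 = (36 + 7*(-14))/750 = (36 - 98)*(1/750) = -62*1/750 = -31/375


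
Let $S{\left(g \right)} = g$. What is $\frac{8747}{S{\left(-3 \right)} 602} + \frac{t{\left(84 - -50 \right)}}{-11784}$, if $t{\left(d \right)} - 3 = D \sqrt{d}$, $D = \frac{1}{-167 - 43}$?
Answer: $- \frac{17180011}{3546984} + \frac{\sqrt{134}}{2474640} \approx -4.8436$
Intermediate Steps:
$D = - \frac{1}{210}$ ($D = \frac{1}{-210} = - \frac{1}{210} \approx -0.0047619$)
$t{\left(d \right)} = 3 - \frac{\sqrt{d}}{210}$
$\frac{8747}{S{\left(-3 \right)} 602} + \frac{t{\left(84 - -50 \right)}}{-11784} = \frac{8747}{\left(-3\right) 602} + \frac{3 - \frac{\sqrt{84 - -50}}{210}}{-11784} = \frac{8747}{-1806} + \left(3 - \frac{\sqrt{84 + 50}}{210}\right) \left(- \frac{1}{11784}\right) = 8747 \left(- \frac{1}{1806}\right) + \left(3 - \frac{\sqrt{134}}{210}\right) \left(- \frac{1}{11784}\right) = - \frac{8747}{1806} - \left(\frac{1}{3928} - \frac{\sqrt{134}}{2474640}\right) = - \frac{17180011}{3546984} + \frac{\sqrt{134}}{2474640}$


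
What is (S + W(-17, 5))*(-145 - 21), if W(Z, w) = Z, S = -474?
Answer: 81506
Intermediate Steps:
(S + W(-17, 5))*(-145 - 21) = (-474 - 17)*(-145 - 21) = -491*(-166) = 81506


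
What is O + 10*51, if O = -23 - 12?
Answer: 475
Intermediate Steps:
O = -35
O + 10*51 = -35 + 10*51 = -35 + 510 = 475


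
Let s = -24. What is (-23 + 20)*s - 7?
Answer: 65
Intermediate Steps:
(-23 + 20)*s - 7 = (-23 + 20)*(-24) - 7 = -3*(-24) - 7 = 72 - 7 = 65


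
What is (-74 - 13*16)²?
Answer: 79524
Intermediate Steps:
(-74 - 13*16)² = (-74 - 208)² = (-282)² = 79524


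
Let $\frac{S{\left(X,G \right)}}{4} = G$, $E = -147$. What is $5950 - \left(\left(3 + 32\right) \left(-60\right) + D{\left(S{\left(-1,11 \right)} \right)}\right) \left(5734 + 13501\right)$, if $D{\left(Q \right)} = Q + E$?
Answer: $42380655$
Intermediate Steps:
$S{\left(X,G \right)} = 4 G$
$D{\left(Q \right)} = -147 + Q$ ($D{\left(Q \right)} = Q - 147 = -147 + Q$)
$5950 - \left(\left(3 + 32\right) \left(-60\right) + D{\left(S{\left(-1,11 \right)} \right)}\right) \left(5734 + 13501\right) = 5950 - \left(\left(3 + 32\right) \left(-60\right) + \left(-147 + 4 \cdot 11\right)\right) \left(5734 + 13501\right) = 5950 - \left(35 \left(-60\right) + \left(-147 + 44\right)\right) 19235 = 5950 - \left(-2100 - 103\right) 19235 = 5950 - \left(-2203\right) 19235 = 5950 - -42374705 = 5950 + 42374705 = 42380655$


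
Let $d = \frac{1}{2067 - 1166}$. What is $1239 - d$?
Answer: $\frac{1116338}{901} \approx 1239.0$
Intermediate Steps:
$d = \frac{1}{901} \approx 0.0011099$
$1239 - d = 1239 - \frac{1}{901} = \frac{1116338}{901}$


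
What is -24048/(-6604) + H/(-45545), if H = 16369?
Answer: 246791321/75194795 ≈ 3.2820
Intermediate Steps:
-24048/(-6604) + H/(-45545) = -24048/(-6604) + 16369/(-45545) = -24048*(-1/6604) + 16369*(-1/45545) = 6012/1651 - 16369/45545 = 246791321/75194795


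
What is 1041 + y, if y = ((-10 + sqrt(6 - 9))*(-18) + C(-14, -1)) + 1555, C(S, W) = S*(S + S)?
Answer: 3168 - 18*I*sqrt(3) ≈ 3168.0 - 31.177*I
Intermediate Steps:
C(S, W) = 2*S**2 (C(S, W) = S*(2*S) = 2*S**2)
y = 2127 - 18*I*sqrt(3) (y = ((-10 + sqrt(6 - 9))*(-18) + 2*(-14)**2) + 1555 = ((-10 + sqrt(-3))*(-18) + 2*196) + 1555 = ((-10 + I*sqrt(3))*(-18) + 392) + 1555 = ((180 - 18*I*sqrt(3)) + 392) + 1555 = (572 - 18*I*sqrt(3)) + 1555 = 2127 - 18*I*sqrt(3) ≈ 2127.0 - 31.177*I)
1041 + y = 1041 + (2127 - 18*I*sqrt(3)) = 3168 - 18*I*sqrt(3)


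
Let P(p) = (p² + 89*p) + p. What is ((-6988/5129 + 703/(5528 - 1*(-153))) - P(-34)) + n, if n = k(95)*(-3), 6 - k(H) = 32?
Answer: 5742227/2899 ≈ 1980.8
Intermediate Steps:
k(H) = -26 (k(H) = 6 - 1*32 = 6 - 32 = -26)
n = 78 (n = -26*(-3) = 78)
P(p) = p² + 90*p
((-6988/5129 + 703/(5528 - 1*(-153))) - P(-34)) + n = ((-6988/5129 + 703/(5528 - 1*(-153))) - (-34)*(90 - 34)) + 78 = ((-6988*1/5129 + 703/(5528 + 153)) - (-34)*56) + 78 = ((-6988/5129 + 703/5681) - 1*(-1904)) + 78 = ((-6988/5129 + 703*(1/5681)) + 1904) + 78 = ((-6988/5129 + 37/299) + 1904) + 78 = (-3591/2899 + 1904) + 78 = 5516105/2899 + 78 = 5742227/2899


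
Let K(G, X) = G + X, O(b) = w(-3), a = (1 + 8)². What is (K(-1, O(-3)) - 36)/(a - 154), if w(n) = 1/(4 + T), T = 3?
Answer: 258/511 ≈ 0.50489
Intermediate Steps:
w(n) = ⅐ (w(n) = 1/(4 + 3) = 1/7 = ⅐)
a = 81 (a = 9² = 81)
O(b) = ⅐
(K(-1, O(-3)) - 36)/(a - 154) = ((-1 + ⅐) - 36)/(81 - 154) = (-6/7 - 36)/(-73) = -258/7*(-1/73) = 258/511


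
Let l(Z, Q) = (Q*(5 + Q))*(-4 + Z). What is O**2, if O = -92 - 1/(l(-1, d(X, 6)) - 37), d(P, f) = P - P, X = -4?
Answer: 11580409/1369 ≈ 8459.0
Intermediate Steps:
d(P, f) = 0
l(Z, Q) = Q*(-4 + Z)*(5 + Q)
O = -3403/37 (O = -92 - 1/(0*(-20 - 4*0 + 5*(-1) + 0*(-1)) - 37) = -92 - 1/(0*(-20 + 0 - 5 + 0) - 37) = -92 - 1/(0*(-25) - 37) = -92 - 1/(0 - 37) = -92 - 1/(-37) = -92 - 1*(-1/37) = -92 + 1/37 = -3403/37 ≈ -91.973)
O**2 = (-3403/37)**2 = 11580409/1369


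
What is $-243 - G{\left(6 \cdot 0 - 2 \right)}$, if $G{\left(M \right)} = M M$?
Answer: $-247$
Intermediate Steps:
$G{\left(M \right)} = M^{2}$
$-243 - G{\left(6 \cdot 0 - 2 \right)} = -243 - \left(6 \cdot 0 - 2\right)^{2} = -243 - \left(0 - 2\right)^{2} = -243 - \left(-2\right)^{2} = -243 - 4 = -247$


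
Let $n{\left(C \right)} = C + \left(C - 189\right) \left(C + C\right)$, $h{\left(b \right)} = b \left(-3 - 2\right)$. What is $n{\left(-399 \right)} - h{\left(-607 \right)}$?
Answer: $465790$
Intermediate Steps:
$h{\left(b \right)} = - 5 b$ ($h{\left(b \right)} = b \left(-5\right) = - 5 b$)
$n{\left(C \right)} = C + 2 C \left(-189 + C\right)$ ($n{\left(C \right)} = C + \left(-189 + C\right) 2 C = C + 2 C \left(-189 + C\right)$)
$n{\left(-399 \right)} - h{\left(-607 \right)} = - 399 \left(-377 + 2 \left(-399\right)\right) - \left(-5\right) \left(-607\right) = - 399 \left(-377 - 798\right) - 3035 = \left(-399\right) \left(-1175\right) - 3035 = 468825 - 3035 = 465790$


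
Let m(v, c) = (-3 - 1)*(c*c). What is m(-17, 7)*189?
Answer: -37044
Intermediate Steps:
m(v, c) = -4*c**2
m(-17, 7)*189 = -4*7**2*189 = -4*49*189 = -196*189 = -37044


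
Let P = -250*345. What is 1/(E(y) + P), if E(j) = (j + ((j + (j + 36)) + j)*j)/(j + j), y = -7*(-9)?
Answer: -1/86137 ≈ -1.1609e-5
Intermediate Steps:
y = 63
P = -86250
E(j) = (j + j*(36 + 3*j))/(2*j) (E(j) = (j + ((j + (36 + j)) + j)*j)/((2*j)) = (j + ((36 + 2*j) + j)*j)*(1/(2*j)) = (j + (36 + 3*j)*j)*(1/(2*j)) = (j + j*(36 + 3*j))*(1/(2*j)) = (j + j*(36 + 3*j))/(2*j))
1/(E(y) + P) = 1/((37/2 + (3/2)*63) - 86250) = 1/((37/2 + 189/2) - 86250) = 1/(113 - 86250) = 1/(-86137) = -1/86137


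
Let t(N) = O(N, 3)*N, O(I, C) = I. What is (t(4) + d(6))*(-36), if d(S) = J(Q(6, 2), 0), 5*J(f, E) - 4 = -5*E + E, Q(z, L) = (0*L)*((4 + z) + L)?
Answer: -3024/5 ≈ -604.80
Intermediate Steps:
Q(z, L) = 0 (Q(z, L) = 0*(4 + L + z) = 0)
t(N) = N² (t(N) = N*N = N²)
J(f, E) = ⅘ - 4*E/5 (J(f, E) = ⅘ + (-5*E + E)/5 = ⅘ + (-4*E)/5 = ⅘ - 4*E/5)
d(S) = ⅘ (d(S) = ⅘ - ⅘*0 = ⅘ + 0 = ⅘)
(t(4) + d(6))*(-36) = (4² + ⅘)*(-36) = (16 + ⅘)*(-36) = (84/5)*(-36) = -3024/5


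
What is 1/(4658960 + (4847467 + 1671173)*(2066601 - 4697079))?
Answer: -1/17147134450960 ≈ -5.8319e-14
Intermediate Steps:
1/(4658960 + (4847467 + 1671173)*(2066601 - 4697079)) = 1/(4658960 + 6518640*(-2630478)) = 1/(4658960 - 17147139109920) = 1/(-17147134450960) = -1/17147134450960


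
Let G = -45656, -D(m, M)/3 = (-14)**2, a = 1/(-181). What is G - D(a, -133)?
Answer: -45068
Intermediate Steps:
a = -1/181 ≈ -0.0055249
D(m, M) = -588 (D(m, M) = -3*(-14)**2 = -3*196 = -588)
G - D(a, -133) = -45656 - 1*(-588) = -45656 + 588 = -45068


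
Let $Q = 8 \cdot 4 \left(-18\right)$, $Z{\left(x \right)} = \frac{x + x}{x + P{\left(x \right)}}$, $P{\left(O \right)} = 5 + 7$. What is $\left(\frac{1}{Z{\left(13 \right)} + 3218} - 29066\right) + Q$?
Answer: $- \frac{2385469567}{80476} \approx -29642.0$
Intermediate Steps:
$P{\left(O \right)} = 12$
$Z{\left(x \right)} = \frac{2 x}{12 + x}$ ($Z{\left(x \right)} = \frac{x + x}{x + 12} = \frac{2 x}{12 + x}$)
$Q = -576$ ($Q = 32 \left(-18\right) = -576$)
$\left(\frac{1}{Z{\left(13 \right)} + 3218} - 29066\right) + Q = \left(\frac{1}{2 \cdot 13 \frac{1}{12 + 13} + 3218} - 29066\right) - 576 = \left(\frac{1}{2 \cdot 13 \cdot \frac{1}{25} + 3218} - 29066\right) - 576 = \left(\frac{1}{\frac{26}{25} + 3218} - 29066\right) - 576 = \left(\frac{1}{\frac{80476}{25}} - 29066\right) - 576 = \left(\frac{25}{80476} - 29066\right) - 576 = - \frac{2339115391}{80476} - 576 = - \frac{2385469567}{80476}$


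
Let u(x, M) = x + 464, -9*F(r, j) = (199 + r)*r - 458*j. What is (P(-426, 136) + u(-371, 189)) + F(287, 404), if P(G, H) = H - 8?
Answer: 47539/9 ≈ 5282.1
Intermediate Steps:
F(r, j) = 458*j/9 - r*(199 + r)/9 (F(r, j) = -((199 + r)*r - 458*j)/9 = -(r*(199 + r) - 458*j)/9 = -(-458*j + r*(199 + r))/9 = 458*j/9 - r*(199 + r)/9)
P(G, H) = -8 + H
u(x, M) = 464 + x
(P(-426, 136) + u(-371, 189)) + F(287, 404) = ((-8 + 136) + (464 - 371)) + (-199/9*287 - ⅑*287² + (458/9)*404) = (128 + 93) + (-57113/9 - ⅑*82369 + 185032/9) = 221 + (-57113/9 - 82369/9 + 185032/9) = 221 + 45550/9 = 47539/9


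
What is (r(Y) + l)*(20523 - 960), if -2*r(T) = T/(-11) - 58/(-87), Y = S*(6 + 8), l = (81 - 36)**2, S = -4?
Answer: 435146330/11 ≈ 3.9559e+7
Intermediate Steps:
l = 2025 (l = 45**2 = 2025)
Y = -56 (Y = -4*(6 + 8) = -4*14 = -56)
r(T) = -1/3 + T/22 (r(T) = -(T/(-11) - 58/(-87))/2 = -(T*(-1/11) - 58*(-1/87))/2 = -(-T/11 + 2/3)/2 = -(2/3 - T/11)/2 = -1/3 + T/22)
(r(Y) + l)*(20523 - 960) = ((-1/3 + (1/22)*(-56)) + 2025)*(20523 - 960) = ((-1/3 - 28/11) + 2025)*19563 = (-95/33 + 2025)*19563 = (66730/33)*19563 = 435146330/11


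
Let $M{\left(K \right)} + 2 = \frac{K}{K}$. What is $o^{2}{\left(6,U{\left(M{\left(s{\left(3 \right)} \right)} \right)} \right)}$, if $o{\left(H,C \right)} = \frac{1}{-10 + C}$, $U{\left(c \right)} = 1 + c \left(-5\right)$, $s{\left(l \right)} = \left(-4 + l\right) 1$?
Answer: $\frac{1}{16} \approx 0.0625$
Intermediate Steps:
$s{\left(l \right)} = -4 + l$
$M{\left(K \right)} = -1$ ($M{\left(K \right)} = -2 + \frac{K}{K} = -2 + 1 = -1$)
$U{\left(c \right)} = 1 - 5 c$
$o^{2}{\left(6,U{\left(M{\left(s{\left(3 \right)} \right)} \right)} \right)} = \left(\frac{1}{-10 + \left(1 - -5\right)}\right)^{2} = \left(\frac{1}{-10 + \left(1 + 5\right)}\right)^{2} = \left(\frac{1}{-10 + 6}\right)^{2} = \left(\frac{1}{-4}\right)^{2} = \left(- \frac{1}{4}\right)^{2} = \frac{1}{16}$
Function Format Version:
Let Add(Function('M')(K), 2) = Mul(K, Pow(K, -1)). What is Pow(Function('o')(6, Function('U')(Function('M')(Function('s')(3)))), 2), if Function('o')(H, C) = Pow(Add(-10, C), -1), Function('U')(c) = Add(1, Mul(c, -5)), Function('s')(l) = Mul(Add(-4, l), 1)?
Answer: Rational(1, 16) ≈ 0.062500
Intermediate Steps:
Function('s')(l) = Add(-4, l)
Function('M')(K) = -1 (Function('M')(K) = Add(-2, Mul(K, Pow(K, -1))) = Add(-2, 1) = -1)
Function('U')(c) = Add(1, Mul(-5, c))
Pow(Function('o')(6, Function('U')(Function('M')(Function('s')(3)))), 2) = Pow(Pow(Add(-10, Add(1, Mul(-5, -1))), -1), 2) = Pow(Pow(Add(-10, Add(1, 5)), -1), 2) = Pow(Pow(Add(-10, 6), -1), 2) = Pow(Pow(-4, -1), 2) = Pow(Rational(-1, 4), 2) = Rational(1, 16)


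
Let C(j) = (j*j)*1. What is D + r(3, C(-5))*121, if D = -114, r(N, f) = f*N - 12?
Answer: 7509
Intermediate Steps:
C(j) = j**2 (C(j) = j**2*1 = j**2)
r(N, f) = -12 + N*f (r(N, f) = N*f - 12 = -12 + N*f)
D + r(3, C(-5))*121 = -114 + (-12 + 3*(-5)**2)*121 = -114 + (-12 + 3*25)*121 = -114 + (-12 + 75)*121 = -114 + 63*121 = -114 + 7623 = 7509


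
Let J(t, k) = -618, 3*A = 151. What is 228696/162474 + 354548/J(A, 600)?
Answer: -368355754/643647 ≈ -572.29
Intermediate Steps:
A = 151/3 (A = (⅓)*151 = 151/3 ≈ 50.333)
228696/162474 + 354548/J(A, 600) = 228696/162474 + 354548/(-618) = 228696*(1/162474) + 354548*(-1/618) = 2932/2083 - 177274/309 = -368355754/643647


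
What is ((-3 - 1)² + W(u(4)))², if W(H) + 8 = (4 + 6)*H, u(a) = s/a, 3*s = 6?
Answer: 169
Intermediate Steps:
s = 2 (s = (⅓)*6 = 2)
u(a) = 2/a
W(H) = -8 + 10*H (W(H) = -8 + (4 + 6)*H = -8 + 10*H)
((-3 - 1)² + W(u(4)))² = ((-3 - 1)² + (-8 + 10*(2/4)))² = ((-4)² + (-8 + 10*(2*(¼))))² = (16 + (-8 + 10*(½)))² = (16 + (-8 + 5))² = (16 - 3)² = 13² = 169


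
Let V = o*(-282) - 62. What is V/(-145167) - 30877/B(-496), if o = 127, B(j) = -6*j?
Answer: -1458518161/144005664 ≈ -10.128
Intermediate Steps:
V = -35876 (V = 127*(-282) - 62 = -35814 - 62 = -35876)
V/(-145167) - 30877/B(-496) = -35876/(-145167) - 30877/((-6*(-496))) = -35876*(-1/145167) - 30877/2976 = 35876/145167 - 30877*1/2976 = 35876/145167 - 30877/2976 = -1458518161/144005664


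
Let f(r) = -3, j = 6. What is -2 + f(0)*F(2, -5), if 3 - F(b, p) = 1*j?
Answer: 7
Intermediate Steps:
F(b, p) = -3 (F(b, p) = 3 - 6 = -3)
-2 + f(0)*F(2, -5) = -2 - 3*(-3) = -2 + 9 = 7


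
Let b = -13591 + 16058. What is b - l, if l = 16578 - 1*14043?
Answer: -68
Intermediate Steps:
b = 2467
l = 2535 (l = 16578 - 14043 = 2535)
b - l = 2467 - 1*2535 = 2467 - 2535 = -68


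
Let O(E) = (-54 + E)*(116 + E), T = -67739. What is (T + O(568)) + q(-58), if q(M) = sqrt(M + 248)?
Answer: 283837 + sqrt(190) ≈ 2.8385e+5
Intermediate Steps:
q(M) = sqrt(248 + M)
(T + O(568)) + q(-58) = (-67739 + (-6264 + 568**2 + 62*568)) + sqrt(248 - 58) = (-67739 + (-6264 + 322624 + 35216)) + sqrt(190) = (-67739 + 351576) + sqrt(190) = 283837 + sqrt(190)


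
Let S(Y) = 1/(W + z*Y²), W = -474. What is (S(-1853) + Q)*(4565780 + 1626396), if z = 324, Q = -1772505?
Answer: -6105151266516061314392/556244421 ≈ -1.0976e+13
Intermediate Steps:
S(Y) = 1/(-474 + 324*Y²)
(S(-1853) + Q)*(4565780 + 1626396) = (1/(6*(-79 + 54*(-1853)²)) - 1772505)*(4565780 + 1626396) = (1/(6*(-79 + 54*3433609)) - 1772505)*6192176 = (1/(6*(-79 + 185414886)) - 1772505)*6192176 = ((⅙)/185414807 - 1772505)*6192176 = ((⅙)*(1/185414807) - 1772505)*6192176 = (1/1112488842 - 1772505)*6192176 = -1971892034889209/1112488842*6192176 = -6105151266516061314392/556244421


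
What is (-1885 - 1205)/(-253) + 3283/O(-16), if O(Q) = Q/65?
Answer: -53939495/4048 ≈ -13325.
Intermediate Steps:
O(Q) = Q/65 (O(Q) = Q*(1/65) = Q/65)
(-1885 - 1205)/(-253) + 3283/O(-16) = (-1885 - 1205)/(-253) + 3283/(((1/65)*(-16))) = -3090*(-1/253) + 3283/(-16/65) = 3090/253 + 3283*(-65/16) = 3090/253 - 213395/16 = -53939495/4048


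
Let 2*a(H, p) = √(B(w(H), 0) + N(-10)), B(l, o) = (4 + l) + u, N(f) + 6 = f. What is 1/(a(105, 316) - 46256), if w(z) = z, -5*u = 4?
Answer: -925120/42792350259 - 2*√2305/42792350259 ≈ -2.1621e-5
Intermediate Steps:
u = -⅘ (u = -⅕*4 = -⅘ ≈ -0.80000)
N(f) = -6 + f
B(l, o) = 16/5 + l (B(l, o) = (4 + l) - ⅘ = 16/5 + l)
a(H, p) = √(-64/5 + H)/2 (a(H, p) = √((16/5 + H) + (-6 - 10))/2 = √((16/5 + H) - 16)/2 = √(-64/5 + H)/2)
1/(a(105, 316) - 46256) = 1/(√(-320 + 25*105)/10 - 46256) = 1/(√(-320 + 2625)/10 - 46256) = 1/(√2305/10 - 46256) = 1/(-46256 + √2305/10)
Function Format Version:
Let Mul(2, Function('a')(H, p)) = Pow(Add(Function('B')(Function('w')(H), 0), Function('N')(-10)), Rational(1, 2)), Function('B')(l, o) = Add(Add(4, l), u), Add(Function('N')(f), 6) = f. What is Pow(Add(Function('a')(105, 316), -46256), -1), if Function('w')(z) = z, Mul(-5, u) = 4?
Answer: Add(Rational(-925120, 42792350259), Mul(Rational(-2, 42792350259), Pow(2305, Rational(1, 2)))) ≈ -2.1621e-5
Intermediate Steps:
u = Rational(-4, 5) (u = Mul(Rational(-1, 5), 4) = Rational(-4, 5) ≈ -0.80000)
Function('N')(f) = Add(-6, f)
Function('B')(l, o) = Add(Rational(16, 5), l) (Function('B')(l, o) = Add(Add(4, l), Rational(-4, 5)) = Add(Rational(16, 5), l))
Function('a')(H, p) = Mul(Rational(1, 2), Pow(Add(Rational(-64, 5), H), Rational(1, 2))) (Function('a')(H, p) = Mul(Rational(1, 2), Pow(Add(Add(Rational(16, 5), H), Add(-6, -10)), Rational(1, 2))) = Mul(Rational(1, 2), Pow(Add(Add(Rational(16, 5), H), -16), Rational(1, 2))) = Mul(Rational(1, 2), Pow(Add(Rational(-64, 5), H), Rational(1, 2))))
Pow(Add(Function('a')(105, 316), -46256), -1) = Pow(Add(Mul(Rational(1, 10), Pow(Add(-320, Mul(25, 105)), Rational(1, 2))), -46256), -1) = Pow(Add(Mul(Rational(1, 10), Pow(Add(-320, 2625), Rational(1, 2))), -46256), -1) = Pow(Add(Mul(Rational(1, 10), Pow(2305, Rational(1, 2))), -46256), -1) = Pow(Add(-46256, Mul(Rational(1, 10), Pow(2305, Rational(1, 2)))), -1)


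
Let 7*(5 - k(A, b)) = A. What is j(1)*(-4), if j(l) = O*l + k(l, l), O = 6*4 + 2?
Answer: -864/7 ≈ -123.43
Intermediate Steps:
O = 26 (O = 24 + 2 = 26)
k(A, b) = 5 - A/7
j(l) = 5 + 181*l/7 (j(l) = 26*l + (5 - l/7) = 5 + 181*l/7)
j(1)*(-4) = (5 + (181/7)*1)*(-4) = (5 + 181/7)*(-4) = (216/7)*(-4) = -864/7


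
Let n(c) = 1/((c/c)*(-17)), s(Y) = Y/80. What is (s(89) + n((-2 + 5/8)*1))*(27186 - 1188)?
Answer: 18627567/680 ≈ 27393.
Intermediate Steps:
s(Y) = Y/80 (s(Y) = Y*(1/80) = Y/80)
n(c) = -1/17 (n(c) = 1/(1*(-17)) = 1/(-17) = -1/17)
(s(89) + n((-2 + 5/8)*1))*(27186 - 1188) = ((1/80)*89 - 1/17)*(27186 - 1188) = (89/80 - 1/17)*25998 = (1433/1360)*25998 = 18627567/680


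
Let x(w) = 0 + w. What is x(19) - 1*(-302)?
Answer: 321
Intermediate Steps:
x(w) = w
x(19) - 1*(-302) = 19 - 1*(-302) = 19 + 302 = 321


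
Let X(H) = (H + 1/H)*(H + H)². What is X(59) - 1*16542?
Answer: 805210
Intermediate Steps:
X(H) = 4*H²*(H + 1/H) (X(H) = (H + 1/H)*(2*H)² = (H + 1/H)*(4*H²) = 4*H²*(H + 1/H))
X(59) - 1*16542 = 4*59*(1 + 59²) - 1*16542 = 4*59*(1 + 3481) - 16542 = 4*59*3482 - 16542 = 821752 - 16542 = 805210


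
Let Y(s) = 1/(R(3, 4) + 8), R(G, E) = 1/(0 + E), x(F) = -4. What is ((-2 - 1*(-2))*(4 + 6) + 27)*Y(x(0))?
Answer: 36/11 ≈ 3.2727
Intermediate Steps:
R(G, E) = 1/E
Y(s) = 4/33 (Y(s) = 1/(1/4 + 8) = 1/(¼ + 8) = 1/(33/4) = 4/33)
((-2 - 1*(-2))*(4 + 6) + 27)*Y(x(0)) = ((-2 - 1*(-2))*(4 + 6) + 27)*(4/33) = ((-2 + 2)*10 + 27)*(4/33) = (0*10 + 27)*(4/33) = (0 + 27)*(4/33) = 27*(4/33) = 36/11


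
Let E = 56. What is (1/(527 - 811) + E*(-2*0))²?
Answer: 1/80656 ≈ 1.2398e-5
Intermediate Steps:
(1/(527 - 811) + E*(-2*0))² = (1/(527 - 811) + 56*(-2*0))² = (1/(-284) + 56*0)² = (-1/284 + 0)² = (-1/284)² = 1/80656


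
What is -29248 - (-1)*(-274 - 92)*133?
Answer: -77926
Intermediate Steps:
-29248 - (-1)*(-274 - 92)*133 = -29248 - (-1)*(-366*133) = -29248 - (-1)*(-48678) = -29248 - 1*48678 = -29248 - 48678 = -77926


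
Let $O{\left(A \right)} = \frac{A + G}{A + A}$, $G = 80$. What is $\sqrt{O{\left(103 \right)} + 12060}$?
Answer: $\frac{\sqrt{511815858}}{206} \approx 109.82$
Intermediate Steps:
$O{\left(A \right)} = \frac{80 + A}{2 A}$ ($O{\left(A \right)} = \frac{A + 80}{A + A} = \frac{80 + A}{2 A}$)
$\sqrt{O{\left(103 \right)} + 12060} = \sqrt{\frac{80 + 103}{2 \cdot 103} + 12060} = \sqrt{\frac{1}{2} \cdot \frac{1}{103} \cdot 183 + 12060} = \sqrt{\frac{183}{206} + 12060} = \sqrt{\frac{2484543}{206}} = \frac{\sqrt{511815858}}{206}$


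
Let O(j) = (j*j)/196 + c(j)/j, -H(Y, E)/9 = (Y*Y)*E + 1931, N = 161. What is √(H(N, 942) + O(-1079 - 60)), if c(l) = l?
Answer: I*√43074723415/14 ≈ 14825.0*I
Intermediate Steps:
H(Y, E) = -17379 - 9*E*Y² (H(Y, E) = -9*((Y*Y)*E + 1931) = -9*(Y²*E + 1931) = -9*(E*Y² + 1931) = -9*(1931 + E*Y²) = -17379 - 9*E*Y²)
O(j) = 1 + j²/196 (O(j) = (j*j)/196 + j/j = j²*(1/196) + 1 = j²/196 + 1 = 1 + j²/196)
√(H(N, 942) + O(-1079 - 60)) = √((-17379 - 9*942*161²) + (1 + (-1079 - 60)²/196)) = √((-17379 - 9*942*25921) + (1 + (1/196)*(-1139)²)) = √((-17379 - 219758238) + (1 + (1/196)*1297321)) = √(-219775617 + (1 + 1297321/196)) = √(-219775617 + 1297517/196) = √(-43074723415/196) = I*√43074723415/14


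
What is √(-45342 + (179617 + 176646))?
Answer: √310921 ≈ 557.60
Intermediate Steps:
√(-45342 + (179617 + 176646)) = √(-45342 + 356263) = √310921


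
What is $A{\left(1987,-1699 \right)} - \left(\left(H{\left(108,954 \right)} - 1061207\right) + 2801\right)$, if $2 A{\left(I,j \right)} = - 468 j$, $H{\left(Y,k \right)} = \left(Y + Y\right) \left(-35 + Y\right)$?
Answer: $1440204$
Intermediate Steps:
$H{\left(Y,k \right)} = 2 Y \left(-35 + Y\right)$
$A{\left(I,j \right)} = - 234 j$ ($A{\left(I,j \right)} = \frac{\left(-468\right) j}{2} = - 234 j$)
$A{\left(1987,-1699 \right)} - \left(\left(H{\left(108,954 \right)} - 1061207\right) + 2801\right) = \left(-234\right) \left(-1699\right) - \left(\left(2 \cdot 108 \left(-35 + 108\right) - 1061207\right) + 2801\right) = 397566 - \left(\left(2 \cdot 108 \cdot 73 - 1061207\right) + 2801\right) = 397566 - \left(\left(15768 - 1061207\right) + 2801\right) = 397566 - \left(-1045439 + 2801\right) = 397566 - -1042638 = 397566 + 1042638 = 1440204$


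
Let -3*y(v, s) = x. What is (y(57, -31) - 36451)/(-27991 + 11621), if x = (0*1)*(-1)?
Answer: 36451/16370 ≈ 2.2267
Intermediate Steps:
x = 0 (x = 0*(-1) = 0)
y(v, s) = 0 (y(v, s) = -1/3*0 = 0)
(y(57, -31) - 36451)/(-27991 + 11621) = (0 - 36451)/(-27991 + 11621) = -36451/(-16370) = -36451*(-1/16370) = 36451/16370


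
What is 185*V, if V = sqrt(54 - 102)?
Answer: 740*I*sqrt(3) ≈ 1281.7*I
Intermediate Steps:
V = 4*I*sqrt(3) (V = sqrt(-48) = 4*I*sqrt(3) ≈ 6.9282*I)
185*V = 185*(4*I*sqrt(3)) = 740*I*sqrt(3)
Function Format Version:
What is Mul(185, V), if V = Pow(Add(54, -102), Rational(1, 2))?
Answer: Mul(740, I, Pow(3, Rational(1, 2))) ≈ Mul(1281.7, I)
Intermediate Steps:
V = Mul(4, I, Pow(3, Rational(1, 2))) (V = Pow(-48, Rational(1, 2)) = Mul(4, I, Pow(3, Rational(1, 2))) ≈ Mul(6.9282, I))
Mul(185, V) = Mul(185, Mul(4, I, Pow(3, Rational(1, 2)))) = Mul(740, I, Pow(3, Rational(1, 2)))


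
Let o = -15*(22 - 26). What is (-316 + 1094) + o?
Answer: 838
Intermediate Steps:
o = 60 (o = -15*(-4) = 60)
(-316 + 1094) + o = (-316 + 1094) + 60 = 778 + 60 = 838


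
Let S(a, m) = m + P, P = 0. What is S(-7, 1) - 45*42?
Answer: -1889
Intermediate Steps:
S(a, m) = m (S(a, m) = m + 0 = m)
S(-7, 1) - 45*42 = 1 - 45*42 = 1 - 1890 = -1889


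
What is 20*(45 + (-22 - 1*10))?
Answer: 260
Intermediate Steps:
20*(45 + (-22 - 1*10)) = 20*(45 + (-22 - 10)) = 20*(45 - 32) = 20*13 = 260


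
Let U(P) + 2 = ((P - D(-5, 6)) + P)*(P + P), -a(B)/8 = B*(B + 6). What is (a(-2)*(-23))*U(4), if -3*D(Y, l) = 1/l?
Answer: -827264/9 ≈ -91918.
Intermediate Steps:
a(B) = -8*B*(6 + B) (a(B) = -8*B*(B + 6) = -8*B*(6 + B))
D(Y, l) = -1/(3*l)
U(P) = -2 + 2*P*(1/18 + 2*P) (U(P) = -2 + ((P - (-1)/(3*6)) + P)*(P + P) = -2 + ((P - (-1)/(3*6)) + P)*(2*P) = -2 + ((P - 1*(-1/18)) + P)*(2*P) = -2 + ((P + 1/18) + P)*(2*P) = -2 + ((1/18 + P) + P)*(2*P) = -2 + (1/18 + 2*P)*(2*P) = -2 + 2*P*(1/18 + 2*P))
(a(-2)*(-23))*U(4) = (-8*(-2)*(6 - 2)*(-23))*(-2 + 4*4**2 + (1/9)*4) = (-8*(-2)*4*(-23))*(-2 + 4*16 + 4/9) = (64*(-23))*(-2 + 64 + 4/9) = -1472*562/9 = -827264/9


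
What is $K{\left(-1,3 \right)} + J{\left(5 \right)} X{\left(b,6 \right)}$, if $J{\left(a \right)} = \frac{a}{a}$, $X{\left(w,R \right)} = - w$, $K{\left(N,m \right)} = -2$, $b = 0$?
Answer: $-2$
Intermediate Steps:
$J{\left(a \right)} = 1$
$K{\left(-1,3 \right)} + J{\left(5 \right)} X{\left(b,6 \right)} = -2 + 1 \left(\left(-1\right) 0\right) = -2 + 1 \cdot 0 = -2 + 0 = -2$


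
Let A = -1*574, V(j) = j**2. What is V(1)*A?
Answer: -574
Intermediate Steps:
A = -574
V(1)*A = 1**2*(-574) = 1*(-574) = -574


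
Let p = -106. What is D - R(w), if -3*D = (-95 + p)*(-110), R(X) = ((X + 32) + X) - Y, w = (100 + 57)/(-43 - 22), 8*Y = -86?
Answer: -1926059/260 ≈ -7407.9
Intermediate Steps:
Y = -43/4 (Y = (1/8)*(-86) = -43/4 ≈ -10.750)
w = -157/65 (w = 157/(-65) = 157*(-1/65) = -157/65 ≈ -2.4154)
R(X) = 171/4 + 2*X (R(X) = ((X + 32) + X) - 1*(-43/4) = ((32 + X) + X) + 43/4 = (32 + 2*X) + 43/4 = 171/4 + 2*X)
D = -7370 (D = -(-95 - 106)*(-110)/3 = -(-67)*(-110) = -1/3*22110 = -7370)
D - R(w) = -7370 - (171/4 + 2*(-157/65)) = -7370 - (171/4 - 314/65) = -7370 - 1*9859/260 = -7370 - 9859/260 = -1926059/260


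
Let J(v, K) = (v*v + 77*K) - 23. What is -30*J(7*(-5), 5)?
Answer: -47610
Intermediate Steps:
J(v, K) = -23 + v² + 77*K (J(v, K) = (v² + 77*K) - 23 = -23 + v² + 77*K)
-30*J(7*(-5), 5) = -30*(-23 + (7*(-5))² + 77*5) = -30*(-23 + (-35)² + 385) = -30*(-23 + 1225 + 385) = -30*1587 = -47610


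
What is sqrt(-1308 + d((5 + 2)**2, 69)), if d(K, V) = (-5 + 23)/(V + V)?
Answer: I*sqrt(691863)/23 ≈ 36.164*I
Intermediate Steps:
d(K, V) = 9/V (d(K, V) = 18/((2*V)) = 18*(1/(2*V)) = 9/V)
sqrt(-1308 + d((5 + 2)**2, 69)) = sqrt(-1308 + 9/69) = sqrt(-1308 + 9*(1/69)) = sqrt(-1308 + 3/23) = sqrt(-30081/23) = I*sqrt(691863)/23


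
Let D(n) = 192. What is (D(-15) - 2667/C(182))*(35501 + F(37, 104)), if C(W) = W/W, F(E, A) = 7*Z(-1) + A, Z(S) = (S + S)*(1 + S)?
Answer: -88122375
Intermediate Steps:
Z(S) = 2*S*(1 + S) (Z(S) = (2*S)*(1 + S) = 2*S*(1 + S))
F(E, A) = A (F(E, A) = 7*(2*(-1)*(1 - 1)) + A = 7*(2*(-1)*0) + A = 7*0 + A = 0 + A = A)
C(W) = 1
(D(-15) - 2667/C(182))*(35501 + F(37, 104)) = (192 - 2667/1)*(35501 + 104) = (192 - 2667*1)*35605 = (192 - 2667)*35605 = -2475*35605 = -88122375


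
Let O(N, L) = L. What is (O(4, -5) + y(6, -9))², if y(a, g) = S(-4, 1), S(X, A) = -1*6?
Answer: 121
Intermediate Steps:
S(X, A) = -6
y(a, g) = -6
(O(4, -5) + y(6, -9))² = (-5 - 6)² = (-11)² = 121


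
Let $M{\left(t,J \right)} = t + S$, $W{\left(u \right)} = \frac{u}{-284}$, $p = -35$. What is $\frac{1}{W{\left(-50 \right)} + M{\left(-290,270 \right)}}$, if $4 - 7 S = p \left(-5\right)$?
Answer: $- \frac{994}{312367} \approx -0.0031822$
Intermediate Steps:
$W{\left(u \right)} = - \frac{u}{284}$ ($W{\left(u \right)} = u \left(- \frac{1}{284}\right) = - \frac{u}{284}$)
$S = - \frac{171}{7}$ ($S = \frac{4}{7} - \frac{\left(-35\right) \left(-5\right)}{7} = \frac{4}{7} - 25 = - \frac{171}{7} \approx -24.429$)
$M{\left(t,J \right)} = - \frac{171}{7} + t$ ($M{\left(t,J \right)} = t - \frac{171}{7} = - \frac{171}{7} + t$)
$\frac{1}{W{\left(-50 \right)} + M{\left(-290,270 \right)}} = \frac{1}{\left(- \frac{1}{284}\right) \left(-50\right) - \frac{2201}{7}} = \frac{1}{\frac{25}{142} - \frac{2201}{7}} = \frac{1}{- \frac{312367}{994}} = - \frac{994}{312367}$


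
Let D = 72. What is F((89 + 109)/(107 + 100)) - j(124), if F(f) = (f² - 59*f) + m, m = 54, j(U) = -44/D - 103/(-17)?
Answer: -1127867/161874 ≈ -6.9676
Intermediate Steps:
j(U) = 1667/306 (j(U) = -44/72 - 103/(-17) = -44*1/72 - 103*(-1/17) = -11/18 + 103/17 = 1667/306)
F(f) = 54 + f² - 59*f (F(f) = (f² - 59*f) + 54 = 54 + f² - 59*f)
F((89 + 109)/(107 + 100)) - j(124) = (54 + ((89 + 109)/(107 + 100))² - 59*(89 + 109)/(107 + 100)) - 1*1667/306 = (54 + (198/207)² - 11682/207) - 1667/306 = (54 + (198*(1/207))² - 11682/207) - 1667/306 = (54 + (22/23)² - 59*22/23) - 1667/306 = (54 + 484/529 - 1298/23) - 1667/306 = -804/529 - 1667/306 = -1127867/161874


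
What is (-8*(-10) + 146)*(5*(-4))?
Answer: -4520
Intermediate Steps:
(-8*(-10) + 146)*(5*(-4)) = (80 + 146)*(-20) = 226*(-20) = -4520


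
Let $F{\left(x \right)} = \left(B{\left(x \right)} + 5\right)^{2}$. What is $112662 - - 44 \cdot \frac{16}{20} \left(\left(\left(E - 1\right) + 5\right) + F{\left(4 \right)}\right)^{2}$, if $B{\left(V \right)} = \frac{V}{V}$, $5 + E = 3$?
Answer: $\frac{817454}{5} \approx 1.6349 \cdot 10^{5}$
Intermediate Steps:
$E = -2$ ($E = -5 + 3 = -2$)
$B{\left(V \right)} = 1$
$F{\left(x \right)} = 36$ ($F{\left(x \right)} = \left(1 + 5\right)^{2} = 6^{2} = 36$)
$112662 - - 44 \cdot \frac{16}{20} \left(\left(\left(E - 1\right) + 5\right) + F{\left(4 \right)}\right)^{2} = 112662 - - 44 \cdot \frac{16}{20} \left(\left(\left(-2 - 1\right) + 5\right) + 36\right)^{2} = 112662 - - 44 \cdot 16 \cdot \frac{1}{20} \left(\left(-3 + 5\right) + 36\right)^{2} = 112662 - \left(-44\right) \frac{4}{5} \left(2 + 36\right)^{2} = 112662 - - \frac{176 \cdot 38^{2}}{5} = 112662 - \left(- \frac{176}{5}\right) 1444 = 112662 - - \frac{254144}{5} = 112662 + \frac{254144}{5} = \frac{817454}{5}$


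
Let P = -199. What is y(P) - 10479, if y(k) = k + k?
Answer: -10877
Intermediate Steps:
y(k) = 2*k
y(P) - 10479 = 2*(-199) - 10479 = -398 - 10479 = -10877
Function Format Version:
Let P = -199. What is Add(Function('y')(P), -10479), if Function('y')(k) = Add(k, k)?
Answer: -10877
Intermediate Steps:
Function('y')(k) = Mul(2, k)
Add(Function('y')(P), -10479) = Add(Mul(2, -199), -10479) = Add(-398, -10479) = -10877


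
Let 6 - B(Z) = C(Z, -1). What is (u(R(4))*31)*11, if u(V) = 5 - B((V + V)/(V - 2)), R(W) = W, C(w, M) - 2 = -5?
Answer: -1364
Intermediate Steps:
C(w, M) = -3 (C(w, M) = 2 - 5 = -3)
B(Z) = 9 (B(Z) = 6 - 1*(-3) = 6 + 3 = 9)
u(V) = -4 (u(V) = 5 - 1*9 = 5 - 9 = -4)
(u(R(4))*31)*11 = -4*31*11 = -124*11 = -1364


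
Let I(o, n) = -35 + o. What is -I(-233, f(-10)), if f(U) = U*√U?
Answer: 268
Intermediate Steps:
f(U) = U^(3/2)
-I(-233, f(-10)) = -(-35 - 233) = -1*(-268) = 268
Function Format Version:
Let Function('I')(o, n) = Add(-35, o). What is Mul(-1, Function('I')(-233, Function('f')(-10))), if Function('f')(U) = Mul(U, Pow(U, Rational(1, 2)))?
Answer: 268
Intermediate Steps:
Function('f')(U) = Pow(U, Rational(3, 2))
Mul(-1, Function('I')(-233, Function('f')(-10))) = Mul(-1, Add(-35, -233)) = Mul(-1, -268) = 268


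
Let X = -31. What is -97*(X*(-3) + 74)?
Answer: -16199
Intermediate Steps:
-97*(X*(-3) + 74) = -97*(-31*(-3) + 74) = -97*(93 + 74) = -97*167 = -16199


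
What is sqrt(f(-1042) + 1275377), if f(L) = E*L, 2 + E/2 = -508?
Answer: sqrt(2338217) ≈ 1529.1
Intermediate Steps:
E = -1020 (E = -4 + 2*(-508) = -4 - 1016 = -1020)
f(L) = -1020*L
sqrt(f(-1042) + 1275377) = sqrt(-1020*(-1042) + 1275377) = sqrt(1062840 + 1275377) = sqrt(2338217)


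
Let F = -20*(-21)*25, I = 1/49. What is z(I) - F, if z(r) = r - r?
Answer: -10500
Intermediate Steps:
I = 1/49 ≈ 0.020408
z(r) = 0
F = 10500 (F = 420*25 = 10500)
z(I) - F = 0 - 1*10500 = 0 - 10500 = -10500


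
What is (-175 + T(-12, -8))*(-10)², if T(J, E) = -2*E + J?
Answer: -17100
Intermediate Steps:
T(J, E) = J - 2*E
(-175 + T(-12, -8))*(-10)² = (-175 + (-12 - 2*(-8)))*(-10)² = (-175 + (-12 + 16))*100 = (-175 + 4)*100 = -171*100 = -17100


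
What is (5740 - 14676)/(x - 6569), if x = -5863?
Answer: 1117/1554 ≈ 0.71879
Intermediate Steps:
(5740 - 14676)/(x - 6569) = (5740 - 14676)/(-5863 - 6569) = -8936/(-12432) = -8936*(-1/12432) = 1117/1554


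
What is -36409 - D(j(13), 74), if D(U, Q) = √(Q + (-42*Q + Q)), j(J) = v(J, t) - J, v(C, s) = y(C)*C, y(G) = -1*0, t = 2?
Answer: -36409 - 4*I*√185 ≈ -36409.0 - 54.406*I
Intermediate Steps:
y(G) = 0
v(C, s) = 0 (v(C, s) = 0*C = 0)
j(J) = -J (j(J) = 0 - J = -J)
D(U, Q) = 2*√10*√(-Q) (D(U, Q) = √(Q - 41*Q) = √(-40*Q) = 2*√10*√(-Q))
-36409 - D(j(13), 74) = -36409 - 2*√10*√(-1*74) = -36409 - 2*√10*√(-74) = -36409 - 2*√10*I*√74 = -36409 - 4*I*√185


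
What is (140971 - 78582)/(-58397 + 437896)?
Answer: 62389/379499 ≈ 0.16440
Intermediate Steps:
(140971 - 78582)/(-58397 + 437896) = 62389/379499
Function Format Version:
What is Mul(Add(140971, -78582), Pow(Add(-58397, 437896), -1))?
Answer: Rational(62389, 379499) ≈ 0.16440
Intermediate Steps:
Mul(Add(140971, -78582), Pow(Add(-58397, 437896), -1)) = Mul(62389, Pow(379499, -1)) = Mul(62389, Rational(1, 379499)) = Rational(62389, 379499)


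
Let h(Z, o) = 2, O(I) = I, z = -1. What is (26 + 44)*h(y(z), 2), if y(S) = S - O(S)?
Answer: 140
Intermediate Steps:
y(S) = 0 (y(S) = S - S = 0)
(26 + 44)*h(y(z), 2) = (26 + 44)*2 = 70*2 = 140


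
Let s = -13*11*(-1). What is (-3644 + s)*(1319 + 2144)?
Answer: -12123963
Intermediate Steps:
s = 143 (s = -143*(-1) = 143)
(-3644 + s)*(1319 + 2144) = (-3644 + 143)*(1319 + 2144) = -3501*3463 = -12123963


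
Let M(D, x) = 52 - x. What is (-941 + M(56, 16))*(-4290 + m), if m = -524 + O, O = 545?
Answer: 3863445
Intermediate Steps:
m = 21 (m = -524 + 545 = 21)
(-941 + M(56, 16))*(-4290 + m) = (-941 + (52 - 1*16))*(-4290 + 21) = (-941 + (52 - 16))*(-4269) = (-941 + 36)*(-4269) = -905*(-4269) = 3863445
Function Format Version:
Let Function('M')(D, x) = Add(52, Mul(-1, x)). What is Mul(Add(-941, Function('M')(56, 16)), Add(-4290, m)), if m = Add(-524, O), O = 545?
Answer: 3863445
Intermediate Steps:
m = 21 (m = Add(-524, 545) = 21)
Mul(Add(-941, Function('M')(56, 16)), Add(-4290, m)) = Mul(Add(-941, Add(52, Mul(-1, 16))), Add(-4290, 21)) = Mul(Add(-941, Add(52, -16)), -4269) = Mul(Add(-941, 36), -4269) = Mul(-905, -4269) = 3863445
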